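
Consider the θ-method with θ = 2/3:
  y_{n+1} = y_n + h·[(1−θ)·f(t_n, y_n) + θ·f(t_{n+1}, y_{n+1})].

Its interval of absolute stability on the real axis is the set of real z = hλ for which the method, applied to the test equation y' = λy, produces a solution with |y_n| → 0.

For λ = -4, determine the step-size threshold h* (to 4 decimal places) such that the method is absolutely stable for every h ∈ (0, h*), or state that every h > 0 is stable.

Test eqn y'=λy, z=hλ:
  y_{n+1} = y_n + z·[1/3·y_n + 2/3·y_{n+1}] ⇒ (1 − 2/3z)y_{n+1} = (1 + 1/3z)y_n
  so R(z) = (1 + 1/3z)/(1 − 2/3z).

Boundary: |R(x)|=1, x<0.
x=-1.23: |R|=0.3242
x=-2: |R|=0.1429
x=-10: |R|=0.3043
x=-100: |R|=0.4778
θ=2/3≥1/2 ⇒ |1+1/3x|<|1−2/3x| ∀x<0 ⇒ interval (−∞,0).

unbounded; (−∞, 0). Any h>0 works for λ=-4.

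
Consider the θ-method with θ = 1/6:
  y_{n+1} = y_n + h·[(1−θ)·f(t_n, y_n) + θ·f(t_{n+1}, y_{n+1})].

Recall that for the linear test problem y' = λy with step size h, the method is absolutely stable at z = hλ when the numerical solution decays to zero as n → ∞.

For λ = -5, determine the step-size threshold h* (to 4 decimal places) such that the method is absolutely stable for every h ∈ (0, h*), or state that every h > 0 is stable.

(-3.0000,0); λ=-5 ⇒ h* = (3)/5 = 0.6000.

With y'=λy (z=hλ):
  y_{n+1} = y_n + z·[5/6·y_n + 1/6·y_{n+1}] ⇒ (1 − 1/6z)y_{n+1} = (1 + 5/6z)y_n
  ⇒ R(z) = (1 + 5/6z)/(1 − 1/6z).

Solve |R(x)|<1 on ℝ⁻.
x=-0.81: |R|=0.2863
R=−1: 1+5/6x = −1+1/6x ⇒ -2/3x=2 ⇒ x=2/(-2/3)=-3.0000
Confirm numerically:
  x=-2.730: |R|=0.87629 <1
  x=-2.085: |R|=0.54731 <1
  x=-2.043: |R|=0.52406 <1
  x=-1.206: |R|=0.00416 <1
  x=-3.488: |R|=1.20573 >1
  x=-3.102: |R|=1.04483 >1
Interval (-3.0000, 0).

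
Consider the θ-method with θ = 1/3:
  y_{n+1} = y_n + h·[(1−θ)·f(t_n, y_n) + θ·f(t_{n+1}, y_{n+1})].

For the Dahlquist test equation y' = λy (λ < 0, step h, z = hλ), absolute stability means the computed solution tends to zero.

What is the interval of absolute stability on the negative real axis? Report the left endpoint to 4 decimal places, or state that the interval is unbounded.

On y'=λy, z=hλ:
  y_{n+1} = y_n + z·[2/3·y_n + 1/3·y_{n+1}] ⇒ (1 − 1/3z)y_{n+1} = (1 + 2/3z)y_n
  Hence R(z) = (1 + 2/3z)/(1 − 1/3z).

Boundary: |R(x)|=1, x<0.
x=-1.3: |R|=0.0930
R=−1: 1+2/3x = −1+1/3x ⇒ -1/3x=2 ⇒ x=2/(-1/3)=-6.0000
Confirm numerically:
  x=-3.722: |R|=0.66111 <1
  x=-3.135: |R|=0.53301 <1
  x=-3.065: |R|=0.51608 <1
  x=-2.481: |R|=0.35796 <1
  x=-6.447: |R|=1.04732 >1
  x=-6.175: |R|=1.01907 >1
Stable set (-6.0000, 0).

z∈(-6.0000,0).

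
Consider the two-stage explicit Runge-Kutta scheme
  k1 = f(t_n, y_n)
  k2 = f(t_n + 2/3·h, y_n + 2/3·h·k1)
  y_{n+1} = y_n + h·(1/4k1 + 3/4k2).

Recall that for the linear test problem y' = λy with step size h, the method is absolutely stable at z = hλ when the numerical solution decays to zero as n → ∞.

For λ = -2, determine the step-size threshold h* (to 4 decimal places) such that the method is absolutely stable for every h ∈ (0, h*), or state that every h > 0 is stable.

(-2.0000,0); λ=-2 ⇒ h* = (2)/2 = 1.0000.

On y'=λy, z=hλ:
  k1=λy_n ⇒ h·k1=z·y_n;  k2=λ(1+2/3z)y_n ⇒ h·k2=z(1+2/3z)y_n
  y_{n+1}/y_n = 1 + 1/4z + 3/4z(1+2/3z) = 1 + z + 1/2z²
  so R(z) = 1 + z + 1/2z².

Need |R(x)|<1, x<0.
x=-1.43: |R|=0.5924
R=1: x+1/2x²=0 ⇒ x=−2=-2.0000; min R=1−1/(4·1/2)=0.5000>−1
Confirm numerically:
  x=-1.579: |R|=0.66762 <1
  x=-1.292: |R|=0.54263 <1
  x=-0.949: |R|=0.50130 <1
  x=-2.519: |R|=1.65368 >1
  x=-2.126: |R|=1.13394 >1
Interval (-2.0000, 0).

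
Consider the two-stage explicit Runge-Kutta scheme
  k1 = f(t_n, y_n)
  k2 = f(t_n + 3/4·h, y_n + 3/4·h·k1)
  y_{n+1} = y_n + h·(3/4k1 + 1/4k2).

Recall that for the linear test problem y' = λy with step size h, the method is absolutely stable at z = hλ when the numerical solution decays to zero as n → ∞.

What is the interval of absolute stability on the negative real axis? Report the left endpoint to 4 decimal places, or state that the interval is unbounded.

With y'=λy (z=hλ):
  k1=λy_n ⇒ h·k1=z·y_n;  k2=λ(1+3/4z)y_n ⇒ h·k2=z(1+3/4z)y_n
  y_{n+1}/y_n = 1 + 3/4z + 1/4z(1+3/4z) = 1 + z + 3/16z²
  Hence R(z) = 1 + z + 3/16z².

Find x<0 with |R(x)|<1.
x=-1.63: |R|=0.1318
R=1: x+3/16x²=0 ⇒ x=−16/3=-5.3333; min R=1−1/(4·3/16)=-0.3333>−1
Confirm numerically:
  x=-4.523: |R|=0.31279 <1
  x=-4.507: |R|=0.30170 <1
  x=-3.048: |R|=0.30607 <1
  x=-2.323: |R|=0.31119 <1
  x=-5.463: |R|=1.13282 >1
  x=-5.439: |R|=1.10776 >1
Stable set (-5.3333, 0).

(-5.3333, 0).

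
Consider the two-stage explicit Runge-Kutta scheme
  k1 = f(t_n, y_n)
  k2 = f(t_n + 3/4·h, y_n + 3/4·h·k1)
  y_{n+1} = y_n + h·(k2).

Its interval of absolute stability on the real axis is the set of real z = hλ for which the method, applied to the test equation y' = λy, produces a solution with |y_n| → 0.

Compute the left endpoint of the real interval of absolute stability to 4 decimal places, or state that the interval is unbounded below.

z* = -1.3333.

With y'=λy (z=hλ):
  k1=λy_n ⇒ h·k1=z·y_n;  k2=λ(1+3/4z)y_n ⇒ h·k2=z(1+3/4z)y_n
  y_{n+1}/y_n = 1 + z(1+3/4z) = 1 + z + 3/4z²
  R(z) = 1 + z + 3/4z².

Solve |R(x)|<1 on ℝ⁻.
x=-0.8: |R|=0.6800
R=1: x+3/4x²=0 ⇒ x=−4/3=-1.3333; min R=1−1/(4·3/4)=0.6667>−1
Confirm numerically:
  x=-1.172: |R|=0.85819 <1
  x=-1.106: |R|=0.81143 <1
  x=-1.009: |R|=0.75456 <1
  x=-0.534: |R|=0.67987 <1
  x=-1.712: |R|=1.48621 >1
  x=-1.655: |R|=1.39927 >1
  x=-1.610: |R|=1.33408 >1
Stable set (-1.3333, 0).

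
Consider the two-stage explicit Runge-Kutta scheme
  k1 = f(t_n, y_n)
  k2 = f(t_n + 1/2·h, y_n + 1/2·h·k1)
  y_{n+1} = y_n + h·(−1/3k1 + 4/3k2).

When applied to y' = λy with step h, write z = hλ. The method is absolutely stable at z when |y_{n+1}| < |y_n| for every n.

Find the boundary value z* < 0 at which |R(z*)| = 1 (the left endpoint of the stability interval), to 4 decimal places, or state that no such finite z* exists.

left endpoint -1.5000.

Set f=λy, z=hλ:
  k1=λy_n ⇒ h·k1=z·y_n;  k2=λ(1+1/2z)y_n ⇒ h·k2=z(1+1/2z)y_n
  y_{n+1}/y_n = 1 − 1/3z + 4/3z(1+1/2z) = 1 + z + 2/3z²
  Hence R(z) = 1 + z + 2/3z².

Need |R(x)|<1, x<0.
x=-0.34: |R|=0.7371
R=1: x+2/3x²=0 ⇒ x=−3/2=-1.5000; min R=1−1/(4·2/3)=0.6250>−1
Confirm numerically:
  x=-1.372: |R|=0.88292 <1
  x=-0.995: |R|=0.66502 <1
  x=-0.881: |R|=0.63644 <1
  x=-0.686: |R|=0.62773 <1
  x=-1.858: |R|=1.44344 >1
  x=-1.838: |R|=1.41416 >1
  x=-1.609: |R|=1.11692 >1
Interval (-1.5000, 0).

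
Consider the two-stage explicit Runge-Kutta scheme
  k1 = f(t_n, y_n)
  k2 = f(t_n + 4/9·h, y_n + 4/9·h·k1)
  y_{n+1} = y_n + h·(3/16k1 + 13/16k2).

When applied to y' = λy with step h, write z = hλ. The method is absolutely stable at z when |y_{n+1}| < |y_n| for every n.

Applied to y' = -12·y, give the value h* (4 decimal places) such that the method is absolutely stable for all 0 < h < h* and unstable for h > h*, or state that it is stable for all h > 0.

(-2.7692,0); λ=-12 ⇒ h* = (36/13)/12 = 0.2308.

Test eqn y'=λy, z=hλ:
  k1=λy_n ⇒ h·k1=z·y_n;  k2=λ(1+4/9z)y_n ⇒ h·k2=z(1+4/9z)y_n
  y_{n+1}/y_n = 1 + 3/16z + 13/16z(1+4/9z) = 1 + z + 13/36z²
  Hence R(z) = 1 + z + 13/36z².

Find x<0 with |R(x)|<1.
x=-0.93: |R|=0.3823
R=1: x+13/36x²=0 ⇒ x=−36/13=-2.7692; min R=1−1/(4·13/36)=0.3077>−1
Confirm numerically:
  x=-2.460: |R|=0.72530 <1
  x=-2.380: |R|=0.66548 <1
  x=-1.403: |R|=0.30781 <1
  x=-3.342: |R|=1.69124 >1
  x=-3.026: |R|=1.28058 >1
  x=-3.016: |R|=1.26876 >1
Interval (-2.7692, 0).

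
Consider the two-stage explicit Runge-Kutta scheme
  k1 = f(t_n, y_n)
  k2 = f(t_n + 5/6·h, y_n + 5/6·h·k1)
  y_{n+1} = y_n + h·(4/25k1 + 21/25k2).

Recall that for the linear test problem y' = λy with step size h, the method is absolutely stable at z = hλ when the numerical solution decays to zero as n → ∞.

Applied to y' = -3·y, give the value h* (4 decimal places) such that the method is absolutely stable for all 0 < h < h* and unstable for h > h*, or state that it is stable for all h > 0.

With y'=λy (z=hλ):
  k1=λy_n ⇒ h·k1=z·y_n;  k2=λ(1+5/6z)y_n ⇒ h·k2=z(1+5/6z)y_n
  y_{n+1}/y_n = 1 + 4/25z + 21/25z(1+5/6z) = 1 + z + 7/10z²
  so R(z) = 1 + z + 7/10z².

Need |R(x)|<1, x<0.
x=-0.96: |R|=0.6851
R=1: x+7/10x²=0 ⇒ x=−10/7=-1.4286; min R=1−1/(4·7/10)=0.6429>−1
Confirm numerically:
  x=-1.126: |R|=0.76151 <1
  x=-0.845: |R|=0.65482 <1
  x=-0.830: |R|=0.65223 <1
  x=-1.692: |R|=1.31200 >1
  x=-1.662: |R|=1.27157 >1
  x=-1.509: |R|=1.08496 >1
Interval (-1.4286, 0).

(-1.4286,0); λ=-3 ⇒ h* = (10/7)/3 = 0.4762.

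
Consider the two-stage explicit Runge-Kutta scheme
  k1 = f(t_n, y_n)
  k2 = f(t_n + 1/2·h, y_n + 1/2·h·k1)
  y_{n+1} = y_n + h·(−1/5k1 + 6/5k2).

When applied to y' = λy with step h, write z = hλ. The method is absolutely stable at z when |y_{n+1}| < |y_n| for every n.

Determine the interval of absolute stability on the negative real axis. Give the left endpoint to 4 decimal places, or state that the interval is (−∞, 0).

z∈(-1.6667,0).

On y'=λy, z=hλ:
  k1=λy_n ⇒ h·k1=z·y_n;  k2=λ(1+1/2z)y_n ⇒ h·k2=z(1+1/2z)y_n
  y_{n+1}/y_n = 1 − 1/5z + 6/5z(1+1/2z) = 1 + z + 3/5z²
  Hence R(z) = 1 + z + 3/5z².

Boundary: |R(x)|=1, x<0.
x=-0.56: |R|=0.6282
R=1: x+3/5x²=0 ⇒ x=−5/3=-1.6667; min R=1−1/(4·3/5)=0.5833>−1
Confirm numerically:
  x=-1.584: |R|=0.92143 <1
  x=-1.265: |R|=0.69513 <1
  x=-0.794: |R|=0.58426 <1
  x=-2.034: |R|=1.44829 >1
  x=-1.905: |R|=1.27242 >1
  x=-1.838: |R|=1.18895 >1
So |R|<1 on (-1.6667, 0).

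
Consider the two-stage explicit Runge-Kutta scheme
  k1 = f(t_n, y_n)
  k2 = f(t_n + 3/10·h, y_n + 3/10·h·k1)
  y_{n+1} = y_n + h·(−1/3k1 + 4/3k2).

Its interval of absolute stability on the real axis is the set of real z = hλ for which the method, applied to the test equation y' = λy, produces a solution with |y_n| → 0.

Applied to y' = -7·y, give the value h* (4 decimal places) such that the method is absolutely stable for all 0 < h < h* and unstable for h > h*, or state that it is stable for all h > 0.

(-2.5000,0); λ=-7 ⇒ h* = (5/2)/7 = 0.3571.

Test eqn y'=λy, z=hλ:
  k1=λy_n ⇒ h·k1=z·y_n;  k2=λ(1+3/10z)y_n ⇒ h·k2=z(1+3/10z)y_n
  y_{n+1}/y_n = 1 − 1/3z + 4/3z(1+3/10z) = 1 + z + 2/5z²
  so R(z) = 1 + z + 2/5z².

Solve |R(x)|<1 on ℝ⁻.
x=-1.73: |R|=0.4672
R=1: x+2/5x²=0 ⇒ x=−5/2=-2.5000; min R=1−1/(4·2/5)=0.3750>−1
Confirm numerically:
  x=-2.475: |R|=0.97525 <1
  x=-1.905: |R|=0.54661 <1
  x=-1.348: |R|=0.37884 <1
  x=-2.897: |R|=1.46004 >1
  x=-2.690: |R|=1.20444 >1
  x=-2.550: |R|=1.05100 >1
Interval (-2.5000, 0).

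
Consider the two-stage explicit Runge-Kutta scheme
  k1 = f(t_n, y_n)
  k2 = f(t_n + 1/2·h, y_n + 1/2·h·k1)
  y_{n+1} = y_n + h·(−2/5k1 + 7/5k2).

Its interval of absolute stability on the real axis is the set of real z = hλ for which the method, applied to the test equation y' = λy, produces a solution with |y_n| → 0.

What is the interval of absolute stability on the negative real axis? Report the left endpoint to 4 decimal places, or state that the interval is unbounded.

On y'=λy, z=hλ:
  k1=λy_n ⇒ h·k1=z·y_n;  k2=λ(1+1/2z)y_n ⇒ h·k2=z(1+1/2z)y_n
  y_{n+1}/y_n = 1 − 2/5z + 7/5z(1+1/2z) = 1 + z + 7/10z²
  so R(z) = 1 + z + 7/10z².

Boundary: |R(x)|=1, x<0.
x=-0.89: |R|=0.6645
R=1: x+7/10x²=0 ⇒ x=−10/7=-1.4286; min R=1−1/(4·7/10)=0.6429>−1
Confirm numerically:
  x=-1.283: |R|=0.86926 <1
  x=-1.111: |R|=0.75302 <1
  x=-0.880: |R|=0.66208 <1
  x=-2.012: |R|=1.82170 >1
  x=-1.602: |R|=1.19448 >1
So |R|<1 on (-1.4286, 0).

(-1.4286, 0).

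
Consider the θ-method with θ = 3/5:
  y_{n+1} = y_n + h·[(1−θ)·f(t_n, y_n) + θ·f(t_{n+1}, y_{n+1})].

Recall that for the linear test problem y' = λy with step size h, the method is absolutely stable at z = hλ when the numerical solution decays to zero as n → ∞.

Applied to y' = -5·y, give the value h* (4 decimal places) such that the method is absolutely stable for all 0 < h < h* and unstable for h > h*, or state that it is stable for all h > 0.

With y'=λy (z=hλ):
  y_{n+1} = y_n + z·[2/5·y_n + 3/5·y_{n+1}] ⇒ (1 − 3/5z)y_{n+1} = (1 + 2/5z)y_n
  R(z) = (1 + 2/5z)/(1 − 3/5z).

Need |R(x)|<1, x<0.
x=-1.15: |R|=0.3195
x=-2: |R|=0.0909
x=-10: |R|=0.4286
x=-100: |R|=0.6393
θ=3/5≥1/2 ⇒ |1+2/5x|<|1−3/5x| ∀x<0 ⇒ unbounded interval.

interval (−∞, 0). Any h>0 works for λ=-5.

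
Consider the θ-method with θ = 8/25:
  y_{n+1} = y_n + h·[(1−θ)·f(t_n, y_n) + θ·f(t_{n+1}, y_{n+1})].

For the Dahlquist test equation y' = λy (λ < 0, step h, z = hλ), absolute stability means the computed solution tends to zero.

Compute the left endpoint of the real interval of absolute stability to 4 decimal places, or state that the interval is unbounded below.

With y'=λy (z=hλ):
  y_{n+1} = y_n + z·[17/25·y_n + 8/25·y_{n+1}] ⇒ (1 − 8/25z)y_{n+1} = (1 + 17/25z)y_n
  so R(z) = (1 + 17/25z)/(1 − 8/25z).

Boundary: |R(x)|=1, x<0.
x=-1: |R|=0.2424
R=−1: 1+17/25x = −1+8/25x ⇒ -9/25x=2 ⇒ x=2/(-9/25)=-5.5556
Confirm numerically:
  x=-5.136: |R|=0.94286 <1
  x=-4.826: |R|=0.89677 <1
  x=-4.690: |R|=0.87540 <1
  x=-6.152: |R|=1.07233 >1
  x=-5.933: |R|=1.04688 >1
  x=-5.626: |R|=1.00906 >1
Interval (-5.5556, 0).

z* = -5.5556.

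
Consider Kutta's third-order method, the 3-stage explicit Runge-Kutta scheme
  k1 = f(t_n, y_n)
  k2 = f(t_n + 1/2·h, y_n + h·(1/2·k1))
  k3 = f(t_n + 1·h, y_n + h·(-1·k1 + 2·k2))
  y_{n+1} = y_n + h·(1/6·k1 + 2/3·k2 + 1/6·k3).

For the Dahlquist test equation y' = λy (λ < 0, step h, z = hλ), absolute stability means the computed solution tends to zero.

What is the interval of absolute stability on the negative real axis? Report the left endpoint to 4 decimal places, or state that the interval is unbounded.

On y'=λy, z=hλ:
  order 3, 3-stage ⇒ R(z)=1+z+z^2/2+z^3/6
  (e.g. R(-1.5)=0.06250, |R|=0.06250)

Need |R(x)|<1, x<0.
x=-1.5: |R|=0.0625
|R(-2.72)|=1.3747 |R(-2.53)|=1.0286 |R(-1.83)|=0.1770
Bisect:
  x_lo=-3.1969 |R|=2.5323  x_hi=-0.3729 |R|=0.6880
  mid=-1.78489 |R|=0.13970 →hi
  mid=-2.49090 |R|=0.96444 →hi
  mid=-2.84391 |R|=1.63350 →lo
  mid=-2.66741 |R|=1.27300 →lo
  mid=-2.57915 |R|=1.11257 →lo
  mid=-2.53503 |R|=1.03701 →lo
  mid=-2.51296 |R|=1.00036 →lo
  mid=-2.50193 |R|=0.98231 →hi
  ...
  [-2.51279,-2.51262] ⇒ x*=-2.5127
Stable set (-2.5127, 0).

z∈(-2.5127,0).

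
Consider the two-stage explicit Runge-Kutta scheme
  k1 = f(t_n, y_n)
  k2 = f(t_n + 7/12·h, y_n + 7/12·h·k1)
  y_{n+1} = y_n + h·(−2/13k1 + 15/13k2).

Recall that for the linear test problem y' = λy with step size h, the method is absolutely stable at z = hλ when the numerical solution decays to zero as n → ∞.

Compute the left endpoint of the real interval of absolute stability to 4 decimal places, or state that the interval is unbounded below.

On y'=λy, z=hλ:
  k1=λy_n ⇒ h·k1=z·y_n;  k2=λ(1+7/12z)y_n ⇒ h·k2=z(1+7/12z)y_n
  y_{n+1}/y_n = 1 − 2/13z + 15/13z(1+7/12z) = 1 + z + 35/52z²
  R(z) = 1 + z + 35/52z².

Boundary: |R(x)|=1, x<0.
x=-0.66: |R|=0.6332
R=1: x+35/52x²=0 ⇒ x=−52/35=-1.4857; min R=1−1/(4·35/52)=0.6286>−1
Confirm numerically:
  x=-1.434: |R|=0.95009 <1
  x=-1.277: |R|=0.82061 <1
  x=-0.909: |R|=0.64715 <1
  x=-0.673: |R|=0.63186 <1
  x=-2.030: |R|=1.74368 >1
  x=-1.547: |R|=1.06381 >1
Stable set (-1.4857, 0).

left endpoint -1.4857.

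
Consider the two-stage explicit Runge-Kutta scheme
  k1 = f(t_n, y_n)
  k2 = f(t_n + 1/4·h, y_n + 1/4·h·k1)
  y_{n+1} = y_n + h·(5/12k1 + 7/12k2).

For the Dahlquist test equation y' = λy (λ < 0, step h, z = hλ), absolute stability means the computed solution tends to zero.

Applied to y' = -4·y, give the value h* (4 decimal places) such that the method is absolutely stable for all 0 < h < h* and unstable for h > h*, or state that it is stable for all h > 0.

(-6.8571,0); λ=-4 ⇒ h* = (48/7)/4 = 1.7143.

With y'=λy (z=hλ):
  k1=λy_n ⇒ h·k1=z·y_n;  k2=λ(1+1/4z)y_n ⇒ h·k2=z(1+1/4z)y_n
  y_{n+1}/y_n = 1 + 5/12z + 7/12z(1+1/4z) = 1 + z + 7/48z²
  R(z) = 1 + z + 7/48z².

Boundary: |R(x)|=1, x<0.
x=-1.62: |R|=0.2373
R=1: x+7/48x²=0 ⇒ x=−48/7=-6.8571; min R=1−1/(4·7/48)=-0.7143>−1
Confirm numerically:
  x=-6.391: |R|=0.56555 <1
  x=-4.543: |R|=0.53317 <1
  x=-3.522: |R|=0.71301 <1
  x=-3.366: |R|=0.71371 <1
  x=-7.310: |R|=1.48276 >1
  x=-7.117: |R|=1.26970 >1
  x=-6.892: |R|=1.03503 >1
So |R|<1 on (-6.8571, 0).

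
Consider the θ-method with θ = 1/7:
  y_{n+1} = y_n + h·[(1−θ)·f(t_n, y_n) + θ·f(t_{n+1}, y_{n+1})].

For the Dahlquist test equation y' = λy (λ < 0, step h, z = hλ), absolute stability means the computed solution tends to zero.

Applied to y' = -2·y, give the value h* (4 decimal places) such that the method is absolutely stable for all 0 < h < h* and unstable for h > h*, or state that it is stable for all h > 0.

(-2.8000,0); λ=-2 ⇒ h* = (14/5)/2 = 1.4000.

Set f=λy, z=hλ:
  y_{n+1} = y_n + z·[6/7·y_n + 1/7·y_{n+1}] ⇒ (1 − 1/7z)y_{n+1} = (1 + 6/7z)y_n
  ⇒ R(z) = (1 + 6/7z)/(1 − 1/7z).

Find x<0 with |R(x)|<1.
x=-0.75: |R|=0.3226
R=−1: 1+6/7x = −1+1/7x ⇒ -5/7x=2 ⇒ x=2/(-5/7)=-2.8000
Confirm numerically:
  x=-2.430: |R|=0.80382 <1
  x=-2.178: |R|=0.66115 <1
  x=-1.153: |R|=0.01006 <1
  x=-3.307: |R|=1.24595 >1
  x=-2.921: |R|=1.06098 >1
Interval (-2.8000, 0).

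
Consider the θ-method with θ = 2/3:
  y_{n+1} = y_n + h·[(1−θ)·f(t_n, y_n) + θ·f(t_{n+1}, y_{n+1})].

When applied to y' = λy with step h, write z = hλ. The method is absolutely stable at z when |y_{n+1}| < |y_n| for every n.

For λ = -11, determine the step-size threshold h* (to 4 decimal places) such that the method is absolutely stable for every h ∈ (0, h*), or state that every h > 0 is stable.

With y'=λy (z=hλ):
  y_{n+1} = y_n + z·[1/3·y_n + 2/3·y_{n+1}] ⇒ (1 − 2/3z)y_{n+1} = (1 + 1/3z)y_n
  Hence R(z) = (1 + 1/3z)/(1 − 2/3z).

Solve |R(x)|<1 on ℝ⁻.
x=-1.55: |R|=0.2377
x=-2: |R|=0.1429
x=-10: |R|=0.3043
x=-100: |R|=0.4778
θ=2/3≥1/2 ⇒ |1+1/3x|<|1−2/3x| ∀x<0 ⇒ unbounded interval.

interval (−∞, 0). Any h>0 works for λ=-11.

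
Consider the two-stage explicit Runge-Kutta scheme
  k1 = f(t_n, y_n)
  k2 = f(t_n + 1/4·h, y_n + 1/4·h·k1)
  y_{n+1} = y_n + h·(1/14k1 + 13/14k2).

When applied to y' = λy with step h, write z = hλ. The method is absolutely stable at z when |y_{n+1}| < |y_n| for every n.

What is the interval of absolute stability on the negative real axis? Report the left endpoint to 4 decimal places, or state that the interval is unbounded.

z∈(-4.3077,0).

Test eqn y'=λy, z=hλ:
  k1=λy_n ⇒ h·k1=z·y_n;  k2=λ(1+1/4z)y_n ⇒ h·k2=z(1+1/4z)y_n
  y_{n+1}/y_n = 1 + 1/14z + 13/14z(1+1/4z) = 1 + z + 13/56z²
  ⇒ R(z) = 1 + z + 13/56z².

Need |R(x)|<1, x<0.
x=-1.03: |R|=0.2163
R=1: x+13/56x²=0 ⇒ x=−56/13=-4.3077; min R=1−1/(4·13/56)=-0.0769>−1
Confirm numerically:
  x=-3.054: |R|=0.11118 <1
  x=-2.797: |R|=0.01910 <1
  x=-2.749: |R|=0.00530 <1
  x=-1.968: |R|=0.06891 <1
  x=-4.852: |R|=1.61308 >1
  x=-4.519: |R|=1.22167 >1
So |R|<1 on (-4.3077, 0).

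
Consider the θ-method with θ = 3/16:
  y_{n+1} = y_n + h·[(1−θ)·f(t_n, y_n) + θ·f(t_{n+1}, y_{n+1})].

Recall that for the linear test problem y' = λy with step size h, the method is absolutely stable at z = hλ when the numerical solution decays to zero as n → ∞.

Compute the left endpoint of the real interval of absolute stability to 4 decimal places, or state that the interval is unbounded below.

z* = -3.2000.

Test eqn y'=λy, z=hλ:
  y_{n+1} = y_n + z·[13/16·y_n + 3/16·y_{n+1}] ⇒ (1 − 3/16z)y_{n+1} = (1 + 13/16z)y_n
  ⇒ R(z) = (1 + 13/16z)/(1 − 3/16z).

Boundary: |R(x)|=1, x<0.
x=-1.8: |R|=0.3458
R=−1: 1+13/16x = −1+3/16x ⇒ -5/8x=2 ⇒ x=2/(-5/8)=-3.2000
Confirm numerically:
  x=-2.951: |R|=0.89981 <1
  x=-2.932: |R|=0.89192 <1
  x=-2.326: |R|=0.61964 <1
  x=-1.952: |R|=0.42899 <1
  x=-3.637: |R|=1.16239 >1
  x=-3.494: |R|=1.11102 >1
  x=-3.445: |R|=1.09303 >1
Stable set (-3.2000, 0).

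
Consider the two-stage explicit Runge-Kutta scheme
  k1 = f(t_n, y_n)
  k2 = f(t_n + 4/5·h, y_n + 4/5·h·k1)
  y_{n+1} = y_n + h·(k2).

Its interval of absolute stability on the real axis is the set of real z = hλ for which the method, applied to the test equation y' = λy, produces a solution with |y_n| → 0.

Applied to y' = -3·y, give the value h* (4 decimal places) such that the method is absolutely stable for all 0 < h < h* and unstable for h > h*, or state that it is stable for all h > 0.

Set f=λy, z=hλ:
  k1=λy_n ⇒ h·k1=z·y_n;  k2=λ(1+4/5z)y_n ⇒ h·k2=z(1+4/5z)y_n
  y_{n+1}/y_n = 1 + z(1+4/5z) = 1 + z + 4/5z²
  R(z) = 1 + z + 4/5z².

Find x<0 with |R(x)|<1.
x=-1.02: |R|=0.8123
R=1: x+4/5x²=0 ⇒ x=−5/4=-1.2500; min R=1−1/(4·4/5)=0.6875>−1
Confirm numerically:
  x=-0.716: |R|=0.69412 <1
  x=-0.536: |R|=0.69384 <1
  x=-0.530: |R|=0.69472 <1
  x=-1.398: |R|=1.16552 >1
  x=-1.315: |R|=1.06838 >1
Interval (-1.2500, 0).

(-1.2500,0); λ=-3 ⇒ h* = (5/4)/3 = 0.4167.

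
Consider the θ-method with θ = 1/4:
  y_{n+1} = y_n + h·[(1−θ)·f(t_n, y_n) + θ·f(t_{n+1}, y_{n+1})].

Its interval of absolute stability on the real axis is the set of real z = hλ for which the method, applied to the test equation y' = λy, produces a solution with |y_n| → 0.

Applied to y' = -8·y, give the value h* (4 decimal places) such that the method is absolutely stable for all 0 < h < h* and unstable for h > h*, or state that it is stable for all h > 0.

Test eqn y'=λy, z=hλ:
  y_{n+1} = y_n + z·[3/4·y_n + 1/4·y_{n+1}] ⇒ (1 − 1/4z)y_{n+1} = (1 + 3/4z)y_n
  ⇒ R(z) = (1 + 3/4z)/(1 − 1/4z).

Solve |R(x)|<1 on ℝ⁻.
x=-1.13: |R|=0.1189
R=−1: 1+3/4x = −1+1/4x ⇒ -1/2x=2 ⇒ x=2/(-1/2)=-4.0000
Confirm numerically:
  x=-3.904: |R|=0.97571 <1
  x=-3.744: |R|=0.93388 <1
  x=-3.394: |R|=0.83608 <1
  x=-2.324: |R|=0.46996 <1
  x=-4.180: |R|=1.04401 >1
  x=-4.082: |R|=1.02029 >1
So |R|<1 on (-4.0000, 0).

(-4.0000,0); λ=-8 ⇒ h* = (4)/8 = 0.5000.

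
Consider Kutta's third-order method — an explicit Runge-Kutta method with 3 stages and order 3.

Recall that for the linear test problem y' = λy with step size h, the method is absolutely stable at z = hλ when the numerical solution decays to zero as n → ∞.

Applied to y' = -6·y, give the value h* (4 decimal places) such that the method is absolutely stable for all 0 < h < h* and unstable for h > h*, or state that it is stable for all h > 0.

With y'=λy (z=hλ):
  order 3, 3-stage ⇒ R(z)=1+z+z^2/2+z^3/6
  (e.g. R(-0.94)=0.36337, |R|=0.36337)

Find x<0 with |R(x)|<1.
x=-0.94: |R|=0.3634
|R(-2.61)|=1.1672 |R(-1.26)|=0.2004 |R(-0.82)|=0.4243
Bisect:
  x_lo=-3.0433 |R|=2.1100  x_hi=-0.0623 |R|=0.9396
  mid=-1.55279 |R|=0.02878 →hi
  mid=-2.29803 |R|=0.68018 →hi
  mid=-2.67064 |R|=1.27913 →lo
  mid=-2.48433 |R|=0.95389 →hi
  mid=-2.57749 |R|=1.10967 →lo
  mid=-2.53091 |R|=1.03012 →lo
  mid=-2.50762 |R|=0.99160 →hi
  mid=-2.51927 |R|=1.01076 →lo
  mid=-2.51344 |R|=1.00115 →lo
  ...
  [-2.51290,-2.51272] ⇒ x*=-2.5127
So |R|<1 on (-2.5127, 0).

(-2.5127,0); λ=-6 ⇒ h* = 0.4188.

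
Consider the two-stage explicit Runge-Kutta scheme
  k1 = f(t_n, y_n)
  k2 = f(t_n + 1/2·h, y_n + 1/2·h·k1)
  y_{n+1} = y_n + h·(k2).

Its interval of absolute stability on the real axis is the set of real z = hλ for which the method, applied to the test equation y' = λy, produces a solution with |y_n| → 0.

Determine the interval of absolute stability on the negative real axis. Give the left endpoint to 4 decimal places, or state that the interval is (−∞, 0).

(-2.0000, 0).

On y'=λy, z=hλ:
  k1=λy_n ⇒ h·k1=z·y_n;  k2=λ(1+1/2z)y_n ⇒ h·k2=z(1+1/2z)y_n
  y_{n+1}/y_n = 1 + z(1+1/2z) = 1 + z + 1/2z²
  R(z) = 1 + z + 1/2z².

Solve |R(x)|<1 on ℝ⁻.
x=-0.81: |R|=0.5181
R=1: x+1/2x²=0 ⇒ x=−2=-2.0000; min R=1−1/(4·1/2)=0.5000>−1
Confirm numerically:
  x=-1.855: |R|=0.86551 <1
  x=-1.743: |R|=0.77602 <1
  x=-0.932: |R|=0.50231 <1
  x=-0.901: |R|=0.50490 <1
  x=-2.373: |R|=1.44256 >1
  x=-2.083: |R|=1.08644 >1
Stable set (-2.0000, 0).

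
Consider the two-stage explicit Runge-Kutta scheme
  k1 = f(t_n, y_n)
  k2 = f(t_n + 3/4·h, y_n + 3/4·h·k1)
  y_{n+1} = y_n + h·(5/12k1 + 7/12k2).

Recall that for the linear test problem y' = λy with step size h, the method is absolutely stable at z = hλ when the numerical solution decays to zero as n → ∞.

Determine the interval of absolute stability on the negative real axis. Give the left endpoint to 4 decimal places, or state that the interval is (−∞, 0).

With y'=λy (z=hλ):
  k1=λy_n ⇒ h·k1=z·y_n;  k2=λ(1+3/4z)y_n ⇒ h·k2=z(1+3/4z)y_n
  y_{n+1}/y_n = 1 + 5/12z + 7/12z(1+3/4z) = 1 + z + 7/16z²
  ⇒ R(z) = 1 + z + 7/16z².

Boundary: |R(x)|=1, x<0.
x=-0.78: |R|=0.4862
R=1: x+7/16x²=0 ⇒ x=−16/7=-2.2857; min R=1−1/(4·7/16)=0.4286>−1
Confirm numerically:
  x=-1.964: |R|=0.72357 <1
  x=-1.681: |R|=0.55527 <1
  x=-1.472: |R|=0.47597 <1
  x=-2.816: |R|=1.65331 >1
  x=-2.726: |R|=1.52510 >1
  x=-2.651: |R|=1.42366 >1
So |R|<1 on (-2.2857, 0).

(-2.2857, 0).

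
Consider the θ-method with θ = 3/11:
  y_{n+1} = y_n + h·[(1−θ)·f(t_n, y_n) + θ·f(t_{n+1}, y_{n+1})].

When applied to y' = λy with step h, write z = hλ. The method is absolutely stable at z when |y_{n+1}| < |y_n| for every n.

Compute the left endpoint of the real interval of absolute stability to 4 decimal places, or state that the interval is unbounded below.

Test eqn y'=λy, z=hλ:
  y_{n+1} = y_n + z·[8/11·y_n + 3/11·y_{n+1}] ⇒ (1 − 3/11z)y_{n+1} = (1 + 8/11z)y_n
  ⇒ R(z) = (1 + 8/11z)/(1 − 3/11z).

Find x<0 with |R(x)|<1.
x=-0.32: |R|=0.7057
R=−1: 1+8/11x = −1+3/11x ⇒ -5/11x=2 ⇒ x=2/(-5/11)=-4.4000
Confirm numerically:
  x=-3.760: |R|=0.85637 <1
  x=-3.607: |R|=0.81829 <1
  x=-3.505: |R|=0.79201 <1
  x=-4.846: |R|=1.08732 >1
  x=-4.818: |R|=1.08211 >1
  x=-4.645: |R|=1.04913 >1
Stable set (-4.4000, 0).

left endpoint -4.4000.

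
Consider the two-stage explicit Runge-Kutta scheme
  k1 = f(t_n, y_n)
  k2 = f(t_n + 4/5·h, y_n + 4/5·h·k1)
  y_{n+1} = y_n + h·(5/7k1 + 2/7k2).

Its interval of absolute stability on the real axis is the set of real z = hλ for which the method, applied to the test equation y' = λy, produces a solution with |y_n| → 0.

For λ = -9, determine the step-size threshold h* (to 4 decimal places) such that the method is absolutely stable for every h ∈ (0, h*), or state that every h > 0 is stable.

(-4.3750,0); λ=-9 ⇒ h* = (35/8)/9 = 0.4861.

With y'=λy (z=hλ):
  k1=λy_n ⇒ h·k1=z·y_n;  k2=λ(1+4/5z)y_n ⇒ h·k2=z(1+4/5z)y_n
  y_{n+1}/y_n = 1 + 5/7z + 2/7z(1+4/5z) = 1 + z + 8/35z²
  so R(z) = 1 + z + 8/35z².

Find x<0 with |R(x)|<1.
x=-0.34: |R|=0.6864
R=1: x+8/35x²=0 ⇒ x=−35/8=-4.3750; min R=1−1/(4·8/35)=-0.0938>−1
Confirm numerically:
  x=-4.199: |R|=0.83108 <1
  x=-3.130: |R|=0.10929 <1
  x=-3.002: |R|=0.05789 <1
  x=-2.743: |R|=0.02322 <1
  x=-4.863: |R|=1.54243 >1
  x=-4.649: |R|=1.29116 >1
  x=-4.416: |R|=1.04138 >1
Stable set (-4.3750, 0).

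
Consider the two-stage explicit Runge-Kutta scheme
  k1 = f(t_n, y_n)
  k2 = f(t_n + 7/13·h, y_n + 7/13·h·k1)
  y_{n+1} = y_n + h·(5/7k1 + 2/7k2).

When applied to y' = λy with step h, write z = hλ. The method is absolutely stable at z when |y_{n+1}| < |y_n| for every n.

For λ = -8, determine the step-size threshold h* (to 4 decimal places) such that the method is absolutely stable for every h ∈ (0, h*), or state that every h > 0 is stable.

(-6.5000,0); λ=-8 ⇒ h* = (13/2)/8 = 0.8125.

On y'=λy, z=hλ:
  k1=λy_n ⇒ h·k1=z·y_n;  k2=λ(1+7/13z)y_n ⇒ h·k2=z(1+7/13z)y_n
  y_{n+1}/y_n = 1 + 5/7z + 2/7z(1+7/13z) = 1 + z + 2/13z²
  Hence R(z) = 1 + z + 2/13z².

Solve |R(x)|<1 on ℝ⁻.
x=-1.59: |R|=0.2011
R=1: x+2/13x²=0 ⇒ x=−13/2=-6.5000; min R=1−1/(4·2/13)=-0.6250>−1
Confirm numerically:
  x=-5.196: |R|=0.04240 <1
  x=-4.526: |R|=0.37451 <1
  x=-3.300: |R|=0.62462 <1
  x=-6.944: |R|=1.47433 >1
  x=-6.893: |R|=1.41676 >1
  x=-6.700: |R|=1.20615 >1
So |R|<1 on (-6.5000, 0).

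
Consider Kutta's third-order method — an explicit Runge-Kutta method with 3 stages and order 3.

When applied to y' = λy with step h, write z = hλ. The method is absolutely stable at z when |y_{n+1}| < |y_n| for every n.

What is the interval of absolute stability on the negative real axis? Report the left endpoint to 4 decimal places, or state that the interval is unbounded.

Test eqn y'=λy, z=hλ:
  order 3, 3-stage ⇒ R(z)=1+z+z^2/2+z^3/6
  (e.g. R(-1.45)=0.09315, |R|=0.09315)

Boundary: |R(x)|=1, x<0.
x=-1.45: |R|=0.0931
|R(-2.37)|=0.7802 |R(-2.23)|=0.5918 |R(-1.36)|=0.1456
Bisect:
  x_lo=-2.9515 |R|=1.8812  x_hi=-0.3998 |R|=0.6695
  mid=-1.67567 |R|=0.05591 →hi
  mid=-2.31361 |R|=0.70126 →hi
  mid=-2.63258 |R|=1.20818 →lo
  mid=-2.47309 |R|=0.93598 →hi
  mid=-2.55284 |R|=1.06714 →lo
  mid=-2.51296 |R|=1.00036 →lo
  mid=-2.49303 |R|=0.96787 →hi
  mid=-2.50300 |R|=0.98404 →hi
  mid=-2.50798 |R|=0.99218 →hi
  ...
  [-2.51281,-2.51265] ⇒ x*=-2.5127
Stable set (-2.5127, 0).

(-2.5127, 0).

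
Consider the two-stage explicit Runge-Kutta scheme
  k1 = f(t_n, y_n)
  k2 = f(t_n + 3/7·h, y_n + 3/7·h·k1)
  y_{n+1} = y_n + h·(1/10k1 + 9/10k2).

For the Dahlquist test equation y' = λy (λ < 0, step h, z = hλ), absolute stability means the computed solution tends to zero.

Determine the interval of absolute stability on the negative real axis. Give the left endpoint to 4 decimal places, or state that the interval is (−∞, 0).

z∈(-2.5926,0).

Set f=λy, z=hλ:
  k1=λy_n ⇒ h·k1=z·y_n;  k2=λ(1+3/7z)y_n ⇒ h·k2=z(1+3/7z)y_n
  y_{n+1}/y_n = 1 + 1/10z + 9/10z(1+3/7z) = 1 + z + 27/70z²
  so R(z) = 1 + z + 27/70z².

Find x<0 with |R(x)|<1.
x=-0.55: |R|=0.5667
R=1: x+27/70x²=0 ⇒ x=−70/27=-2.5926; min R=1−1/(4·27/70)=0.3519>−1
Confirm numerically:
  x=-1.852: |R|=0.47096 <1
  x=-1.572: |R|=0.38117 <1
  x=-1.292: |R|=0.35186 <1
  x=-1.150: |R|=0.36011 <1
  x=-3.190: |R|=1.73507 >1
  x=-3.116: |R|=1.62908 >1
  x=-2.646: |R|=1.05451 >1
Stable set (-2.5926, 0).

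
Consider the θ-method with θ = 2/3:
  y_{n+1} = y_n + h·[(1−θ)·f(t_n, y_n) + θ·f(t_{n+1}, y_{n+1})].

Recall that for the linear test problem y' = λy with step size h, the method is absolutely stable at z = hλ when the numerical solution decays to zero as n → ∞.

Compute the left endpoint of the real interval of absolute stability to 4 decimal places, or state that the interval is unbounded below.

unbounded; (−∞, 0).

With y'=λy (z=hλ):
  y_{n+1} = y_n + z·[1/3·y_n + 2/3·y_{n+1}] ⇒ (1 − 2/3z)y_{n+1} = (1 + 1/3z)y_n
  so R(z) = (1 + 1/3z)/(1 − 2/3z).

Need |R(x)|<1, x<0.
x=-1.44: |R|=0.2653
x=-2: |R|=0.1429
x=-10: |R|=0.3043
x=-100: |R|=0.4778
θ=2/3≥1/2 ⇒ |1+1/3x|<|1−2/3x| ∀x<0 ⇒ unbounded interval.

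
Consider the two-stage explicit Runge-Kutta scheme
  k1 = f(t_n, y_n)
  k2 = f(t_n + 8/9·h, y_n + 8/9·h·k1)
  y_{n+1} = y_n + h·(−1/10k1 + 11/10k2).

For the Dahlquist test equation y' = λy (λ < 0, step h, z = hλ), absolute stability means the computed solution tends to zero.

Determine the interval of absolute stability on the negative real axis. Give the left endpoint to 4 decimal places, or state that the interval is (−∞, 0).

z∈(-1.0227,0).

Test eqn y'=λy, z=hλ:
  k1=λy_n ⇒ h·k1=z·y_n;  k2=λ(1+8/9z)y_n ⇒ h·k2=z(1+8/9z)y_n
  y_{n+1}/y_n = 1 − 1/10z + 11/10z(1+8/9z) = 1 + z + 44/45z²
  Hence R(z) = 1 + z + 44/45z².

Solve |R(x)|<1 on ℝ⁻.
x=-0.46: |R|=0.7469
R=1: x+44/45x²=0 ⇒ x=−45/44=-1.0227; min R=1−1/(4·44/45)=0.7443>−1
Confirm numerically:
  x=-0.633: |R|=0.75878 <1
  x=-0.508: |R|=0.74433 <1
  x=-0.493: |R|=0.74465 <1
  x=-1.591: |R|=1.88403 >1
  x=-1.560: |R|=1.81952 >1
  x=-1.134: |R|=1.12338 >1
Interval (-1.0227, 0).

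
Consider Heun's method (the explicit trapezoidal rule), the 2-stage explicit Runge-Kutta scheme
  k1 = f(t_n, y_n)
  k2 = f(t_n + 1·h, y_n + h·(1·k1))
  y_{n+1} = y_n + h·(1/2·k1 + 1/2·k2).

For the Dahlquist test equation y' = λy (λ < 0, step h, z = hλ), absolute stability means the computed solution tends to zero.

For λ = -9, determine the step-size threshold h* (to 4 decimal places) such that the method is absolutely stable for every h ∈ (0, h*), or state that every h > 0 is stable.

(-2.0000,0); λ=-9 ⇒ h* = 0.2222.

Set f=λy, z=hλ:
  order 2, 2-stage ⇒ R(z)=1+z+z^2/2
  (e.g. R(-1.78)=0.80420, |R|=0.80420)

Find x<0 with |R(x)|<1.
x=-1.78: |R|=0.8042
|R(-1.45)|=0.6013 |R(-1.42)|=0.5882 |R(-0.56)|=0.5968
Bisect:
  x_lo=-2.5205 |R|=1.6559  x_hi=-0.2897 |R|=0.7522
  mid=-1.40510 |R|=0.58205 →hi
  mid=-1.96278 |R|=0.96347 →hi
  mid=-2.24162 |R|=1.27081 →lo
  mid=-2.10220 |R|=1.10742 →lo
  mid=-2.03249 |R|=1.03302 →lo
  mid=-1.99764 |R|=0.99764 →hi
  mid=-2.01506 |R|=1.01518 →lo
  mid=-2.00635 |R|=1.00637 →lo
  mid=-2.00199 |R|=1.00200 →lo
  ...
  [-2.00009,-1.99995] ⇒ x*=-2.0000
Interval (-2.0000, 0).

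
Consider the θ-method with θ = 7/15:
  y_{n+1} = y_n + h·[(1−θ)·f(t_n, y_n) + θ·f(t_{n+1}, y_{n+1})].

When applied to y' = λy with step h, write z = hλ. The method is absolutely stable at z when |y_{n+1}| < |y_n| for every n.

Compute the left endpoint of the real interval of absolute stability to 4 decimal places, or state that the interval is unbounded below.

Test eqn y'=λy, z=hλ:
  y_{n+1} = y_n + z·[8/15·y_n + 7/15·y_{n+1}] ⇒ (1 − 7/15z)y_{n+1} = (1 + 8/15z)y_n
  R(z) = (1 + 8/15z)/(1 − 7/15z).

Need |R(x)|<1, x<0.
x=-1.52: |R|=0.1108
R=−1: 1+8/15x = −1+7/15x ⇒ -1/15x=2 ⇒ x=2/(-1/15)=-30.0000
Confirm numerically:
  x=-25.941: |R|=0.97935 <1
  x=-22.018: |R|=0.95280 <1
  x=-14.383: |R|=0.86500 <1
  x=-30.485: |R|=1.00212 >1
  x=-30.295: |R|=1.00130 >1
Stable set (-30.0000, 0).

z* = -30.0000.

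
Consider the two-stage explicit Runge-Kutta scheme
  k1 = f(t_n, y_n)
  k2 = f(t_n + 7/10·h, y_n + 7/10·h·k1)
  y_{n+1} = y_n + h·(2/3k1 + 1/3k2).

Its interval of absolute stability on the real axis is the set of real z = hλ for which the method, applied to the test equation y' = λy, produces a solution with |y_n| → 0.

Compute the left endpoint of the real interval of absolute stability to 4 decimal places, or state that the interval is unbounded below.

With y'=λy (z=hλ):
  k1=λy_n ⇒ h·k1=z·y_n;  k2=λ(1+7/10z)y_n ⇒ h·k2=z(1+7/10z)y_n
  y_{n+1}/y_n = 1 + 2/3z + 1/3z(1+7/10z) = 1 + z + 7/30z²
  R(z) = 1 + z + 7/30z².

Solve |R(x)|<1 on ℝ⁻.
x=-1.37: |R|=0.0679
R=1: x+7/30x²=0 ⇒ x=−30/7=-4.2857; min R=1−1/(4·7/30)=-0.0714>−1
Confirm numerically:
  x=-4.240: |R|=0.95477 <1
  x=-2.155: |R|=0.07139 <1
  x=-1.785: |R|=0.04155 <1
  x=-4.864: |R|=1.65632 >1
  x=-4.714: |R|=1.47109 >1
  x=-4.347: |R|=1.06216 >1
Interval (-4.2857, 0).

z* = -4.2857.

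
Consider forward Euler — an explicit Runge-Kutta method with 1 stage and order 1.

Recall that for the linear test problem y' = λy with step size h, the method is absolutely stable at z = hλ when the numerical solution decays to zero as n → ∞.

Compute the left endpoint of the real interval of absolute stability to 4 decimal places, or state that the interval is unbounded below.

On y'=λy, z=hλ:
  order 1, 1-stage ⇒ R(z)=1+z
  (e.g. R(-1.66)=-0.66000, |R|=0.66000)

Need |R(x)|<1, x<0.
x=-1.66: |R|=0.6600
|R(-2.18)|=1.1800 |R(-2.06)|=1.0600 |R(-1.7)|=0.7000
Bisect:
  x_lo=-2.4395 |R|=1.4395  x_hi=-0.2593 |R|=0.7407
  mid=-1.34939 |R|=0.34939 →hi
  mid=-1.89443 |R|=0.89443 →hi
  mid=-2.16695 |R|=1.16695 →lo
  mid=-2.03069 |R|=1.03069 →lo
  mid=-1.96256 |R|=0.96256 →hi
  mid=-1.99663 |R|=0.99663 →hi
  mid=-2.01366 |R|=1.01366 →lo
  ...
  [-2.00009,-1.99995] ⇒ x*=-2.0000
Interval (-2.0000, 0).

z* = -2.0000.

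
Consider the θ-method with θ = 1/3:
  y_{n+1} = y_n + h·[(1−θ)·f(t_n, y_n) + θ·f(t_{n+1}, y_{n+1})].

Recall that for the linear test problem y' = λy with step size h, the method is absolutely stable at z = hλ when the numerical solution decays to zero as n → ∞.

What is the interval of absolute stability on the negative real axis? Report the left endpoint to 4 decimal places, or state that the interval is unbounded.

z∈(-6.0000,0).

Set f=λy, z=hλ:
  y_{n+1} = y_n + z·[2/3·y_n + 1/3·y_{n+1}] ⇒ (1 − 1/3z)y_{n+1} = (1 + 2/3z)y_n
  ⇒ R(z) = (1 + 2/3z)/(1 − 1/3z).

Need |R(x)|<1, x<0.
x=-0.6: |R|=0.5000
R=−1: 1+2/3x = −1+1/3x ⇒ -1/3x=2 ⇒ x=2/(-1/3)=-6.0000
Confirm numerically:
  x=-5.152: |R|=0.89598 <1
  x=-4.026: |R|=0.71904 <1
  x=-3.238: |R|=0.55723 <1
  x=-2.691: |R|=0.41856 <1
  x=-6.383: |R|=1.04082 >1
  x=-6.035: |R|=1.00387 >1
  x=-6.030: |R|=1.00332 >1
Interval (-6.0000, 0).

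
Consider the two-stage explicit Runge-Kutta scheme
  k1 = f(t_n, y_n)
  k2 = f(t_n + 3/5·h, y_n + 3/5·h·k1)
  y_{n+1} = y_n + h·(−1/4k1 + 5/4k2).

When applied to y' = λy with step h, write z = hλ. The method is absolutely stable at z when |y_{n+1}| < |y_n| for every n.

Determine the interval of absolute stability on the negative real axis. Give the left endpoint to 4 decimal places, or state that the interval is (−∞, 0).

(-1.3333, 0).

Set f=λy, z=hλ:
  k1=λy_n ⇒ h·k1=z·y_n;  k2=λ(1+3/5z)y_n ⇒ h·k2=z(1+3/5z)y_n
  y_{n+1}/y_n = 1 − 1/4z + 5/4z(1+3/5z) = 1 + z + 3/4z²
  Hence R(z) = 1 + z + 3/4z².

Find x<0 with |R(x)|<1.
x=-0.78: |R|=0.6763
R=1: x+3/4x²=0 ⇒ x=−4/3=-1.3333; min R=1−1/(4·3/4)=0.6667>−1
Confirm numerically:
  x=-1.109: |R|=0.81341 <1
  x=-0.906: |R|=0.70963 <1
  x=-0.853: |R|=0.69271 <1
  x=-0.753: |R|=0.67226 <1
  x=-1.711: |R|=1.48464 >1
  x=-1.706: |R|=1.47683 >1
  x=-1.669: |R|=1.42017 >1
Interval (-1.3333, 0).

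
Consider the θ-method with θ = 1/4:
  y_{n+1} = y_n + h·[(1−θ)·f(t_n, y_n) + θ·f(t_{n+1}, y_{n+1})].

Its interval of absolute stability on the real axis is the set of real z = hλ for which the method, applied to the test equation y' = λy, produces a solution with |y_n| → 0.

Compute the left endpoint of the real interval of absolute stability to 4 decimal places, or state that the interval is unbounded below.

Set f=λy, z=hλ:
  y_{n+1} = y_n + z·[3/4·y_n + 1/4·y_{n+1}] ⇒ (1 − 1/4z)y_{n+1} = (1 + 3/4z)y_n
  so R(z) = (1 + 3/4z)/(1 − 1/4z).

Solve |R(x)|<1 on ℝ⁻.
x=-1.36: |R|=0.0149
R=−1: 1+3/4x = −1+1/4x ⇒ -1/2x=2 ⇒ x=2/(-1/2)=-4.0000
Confirm numerically:
  x=-3.778: |R|=0.94292 <1
  x=-3.777: |R|=0.94265 <1
  x=-3.718: |R|=0.92692 <1
  x=-3.666: |R|=0.91286 <1
  x=-4.593: |R|=1.13802 >1
  x=-4.559: |R|=1.13062 >1
  x=-4.543: |R|=1.12712 >1
Interval (-4.0000, 0).

left endpoint -4.0000.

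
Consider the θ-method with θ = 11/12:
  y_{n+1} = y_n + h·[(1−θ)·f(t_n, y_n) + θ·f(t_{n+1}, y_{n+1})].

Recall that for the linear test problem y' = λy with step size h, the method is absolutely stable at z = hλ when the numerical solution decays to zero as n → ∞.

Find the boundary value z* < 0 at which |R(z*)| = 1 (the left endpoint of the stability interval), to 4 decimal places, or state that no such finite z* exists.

On y'=λy, z=hλ:
  y_{n+1} = y_n + z·[1/12·y_n + 11/12·y_{n+1}] ⇒ (1 − 11/12z)y_{n+1} = (1 + 1/12z)y_n
  Hence R(z) = (1 + 1/12z)/(1 − 11/12z).

Boundary: |R(x)|=1, x<0.
x=-1.35: |R|=0.3966
x=-2: |R|=0.2941
x=-10: |R|=0.0164
x=-100: |R|=0.0791
θ=11/12≥1/2 ⇒ |1+1/12x|<|1−11/12x| ∀x<0 ⇒ unbounded interval.

unbounded; (−∞, 0).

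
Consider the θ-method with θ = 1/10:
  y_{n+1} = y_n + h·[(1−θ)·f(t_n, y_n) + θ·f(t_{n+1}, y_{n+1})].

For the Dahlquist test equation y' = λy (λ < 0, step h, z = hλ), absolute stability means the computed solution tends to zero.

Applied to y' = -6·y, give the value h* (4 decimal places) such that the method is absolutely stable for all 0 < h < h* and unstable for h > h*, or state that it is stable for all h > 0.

Test eqn y'=λy, z=hλ:
  y_{n+1} = y_n + z·[9/10·y_n + 1/10·y_{n+1}] ⇒ (1 − 1/10z)y_{n+1} = (1 + 9/10z)y_n
  R(z) = (1 + 9/10z)/(1 − 1/10z).

Boundary: |R(x)|=1, x<0.
x=-0.95: |R|=0.1324
R=−1: 1+9/10x = −1+1/10x ⇒ -4/5x=2 ⇒ x=2/(-4/5)=-2.5000
Confirm numerically:
  x=-2.111: |R|=0.74304 <1
  x=-1.653: |R|=0.41852 <1
  x=-1.348: |R|=0.18787 <1
  x=-1.125: |R|=0.01124 <1
  x=-3.085: |R|=1.35766 >1
  x=-2.831: |R|=1.20638 >1
Interval (-2.5000, 0).

(-2.5000,0); λ=-6 ⇒ h* = (5/2)/6 = 0.4167.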